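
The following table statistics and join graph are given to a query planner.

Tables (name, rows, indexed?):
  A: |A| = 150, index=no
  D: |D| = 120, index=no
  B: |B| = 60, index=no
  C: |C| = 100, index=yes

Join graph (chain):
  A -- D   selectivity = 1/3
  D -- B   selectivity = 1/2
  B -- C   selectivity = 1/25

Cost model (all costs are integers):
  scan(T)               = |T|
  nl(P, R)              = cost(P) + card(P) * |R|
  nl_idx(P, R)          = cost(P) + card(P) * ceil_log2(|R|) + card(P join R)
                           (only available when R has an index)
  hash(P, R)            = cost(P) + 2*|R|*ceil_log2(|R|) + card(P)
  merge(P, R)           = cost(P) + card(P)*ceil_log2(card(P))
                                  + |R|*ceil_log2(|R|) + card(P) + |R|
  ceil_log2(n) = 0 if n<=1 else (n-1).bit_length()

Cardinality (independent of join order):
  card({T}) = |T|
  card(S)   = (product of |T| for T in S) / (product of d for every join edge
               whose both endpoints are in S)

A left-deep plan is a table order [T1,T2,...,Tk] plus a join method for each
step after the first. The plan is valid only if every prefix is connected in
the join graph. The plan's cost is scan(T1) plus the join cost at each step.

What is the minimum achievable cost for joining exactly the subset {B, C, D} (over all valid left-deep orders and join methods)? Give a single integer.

Selinger DP over subsets of {B,C,D}:
  {D}: scan cost=120, card=120
  {B}: scan cost=60, card=60
  {C}: scan cost=100, card=100
  {BD}: card=3600; try (B,hash)→960, (D,merge)→1440, (B,merge)→1500, (D,hash)→1800, (D,nl)→7260, (B,nl)→7320; best=960 via (B,hash)
  {BC}: card=240; try (C,nl_idx)→720, (B,hash)→920, (C,merge)→1280, (B,merge)→1320, (C,hash)→1520, (C,nl)→6060 …(+1); best=720 via (C,nl_idx)
  {BCD}: card=14400; try (D,hash)→2640, (D,merge)→3840, (C,hash)→5960, (D,nl)→29520, (C,nl_idx)→40560, (C,merge)→48560 …(+1); best=2640 via (D,hash)

2640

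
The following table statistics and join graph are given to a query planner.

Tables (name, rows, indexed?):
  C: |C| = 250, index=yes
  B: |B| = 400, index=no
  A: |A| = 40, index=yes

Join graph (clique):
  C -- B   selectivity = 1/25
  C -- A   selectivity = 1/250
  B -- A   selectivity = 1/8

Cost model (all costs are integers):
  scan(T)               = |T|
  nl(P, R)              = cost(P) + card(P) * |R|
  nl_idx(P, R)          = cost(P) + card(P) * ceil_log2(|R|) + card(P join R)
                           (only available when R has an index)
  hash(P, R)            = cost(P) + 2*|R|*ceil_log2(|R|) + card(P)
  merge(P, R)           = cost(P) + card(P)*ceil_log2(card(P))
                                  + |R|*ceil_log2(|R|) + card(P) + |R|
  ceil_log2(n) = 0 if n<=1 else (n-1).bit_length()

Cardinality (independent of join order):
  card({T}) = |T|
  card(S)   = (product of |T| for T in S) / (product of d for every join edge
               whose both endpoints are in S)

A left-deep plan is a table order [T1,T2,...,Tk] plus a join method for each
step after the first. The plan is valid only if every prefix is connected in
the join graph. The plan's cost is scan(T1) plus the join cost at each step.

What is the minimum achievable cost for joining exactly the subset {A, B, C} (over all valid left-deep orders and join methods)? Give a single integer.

Selinger DP over subsets of {A,B,C}:
  {C}: scan cost=250, card=250
  {B}: scan cost=400, card=400
  {A}: scan cost=40, card=40
  {BC}: card=4000; try (C,hash)→4800, (B,merge)→6500, (C,merge)→6650, (C,nl_idx)→7600, (B,hash)→7700, (B,nl)→100250 …(+1); best=4800 via (C,hash)
  {AC}: card=40; try (C,nl_idx)→400, (A,hash)→980, (A,nl_idx)→1790, (C,merge)→2570, (A,merge)→2780, (C,hash)→4080 …(+2); best=400 via (C,nl_idx)
  {AB}: card=2000; try (A,hash)→1280, (B,merge)→4320, (A,merge)→4680, (A,nl_idx)→4800, (B,hash)→7280, (B,nl)→16040 …(+1); best=1280 via (A,hash)
  {ABC}: card=80; try (B,merge)→4680, (C,hash)→7280, (B,hash)→7640, (A,hash)→9280, (B,nl)→16400, (C,nl_idx)→17360 …(+5); best=4680 via (B,merge)

4680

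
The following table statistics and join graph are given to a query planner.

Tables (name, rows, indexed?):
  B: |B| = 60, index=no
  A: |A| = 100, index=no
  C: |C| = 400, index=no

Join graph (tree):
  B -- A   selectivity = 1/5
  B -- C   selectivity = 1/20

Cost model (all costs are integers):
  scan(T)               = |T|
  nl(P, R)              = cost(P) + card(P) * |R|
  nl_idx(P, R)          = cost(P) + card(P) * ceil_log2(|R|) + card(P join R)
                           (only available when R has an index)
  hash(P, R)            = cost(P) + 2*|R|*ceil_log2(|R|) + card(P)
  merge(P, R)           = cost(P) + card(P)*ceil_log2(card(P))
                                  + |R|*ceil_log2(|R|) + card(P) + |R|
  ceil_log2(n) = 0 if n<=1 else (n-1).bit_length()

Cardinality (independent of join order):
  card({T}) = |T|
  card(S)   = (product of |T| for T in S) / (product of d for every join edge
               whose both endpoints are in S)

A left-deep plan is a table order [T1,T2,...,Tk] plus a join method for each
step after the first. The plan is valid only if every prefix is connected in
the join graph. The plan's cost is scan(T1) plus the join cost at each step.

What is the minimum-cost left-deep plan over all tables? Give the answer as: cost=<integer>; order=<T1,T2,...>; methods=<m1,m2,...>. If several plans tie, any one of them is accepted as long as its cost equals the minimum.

Selinger DP (subsets sized 1..n):
  {B}: scan cost=60, card=60
  {A}: scan cost=100, card=100
  {C}: scan cost=400, card=400
  {AB}: card=1200; try (B,hash)→920, (A,merge)→1280, (B,merge)→1320, (A,hash)→1520, (A,nl)→6060, (B,nl)→6100; best=920 via (B,hash)
  {BC}: card=1200; try (B,hash)→1520, (C,merge)→4480, (B,merge)→4820, (C,hash)→7320, (C,nl)→24060, (B,nl)→24400; best=1520 via (B,hash)
  {ABC}: card=24000; try (A,hash)→4120, (C,hash)→9320, (A,merge)→16720, (C,merge)→19320, (A,nl)→121520, (C,nl)→480920; best=4120 via (A,hash)

cost=4120; order=C,B,A; methods=hash,hash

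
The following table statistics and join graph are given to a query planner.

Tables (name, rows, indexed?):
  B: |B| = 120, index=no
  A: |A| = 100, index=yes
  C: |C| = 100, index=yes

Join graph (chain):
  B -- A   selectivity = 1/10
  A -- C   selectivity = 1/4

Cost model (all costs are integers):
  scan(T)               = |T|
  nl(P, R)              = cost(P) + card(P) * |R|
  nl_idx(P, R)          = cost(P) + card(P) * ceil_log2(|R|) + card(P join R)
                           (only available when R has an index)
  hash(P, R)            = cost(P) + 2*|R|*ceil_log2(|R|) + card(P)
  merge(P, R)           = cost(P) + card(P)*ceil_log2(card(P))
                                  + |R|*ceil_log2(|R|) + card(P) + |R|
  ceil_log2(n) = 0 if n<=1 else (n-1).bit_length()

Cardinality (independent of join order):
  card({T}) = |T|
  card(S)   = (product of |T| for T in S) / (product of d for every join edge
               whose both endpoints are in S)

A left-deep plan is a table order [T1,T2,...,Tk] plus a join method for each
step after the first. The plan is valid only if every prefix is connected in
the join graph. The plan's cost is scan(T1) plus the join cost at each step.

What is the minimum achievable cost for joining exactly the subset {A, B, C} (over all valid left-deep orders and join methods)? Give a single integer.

Selinger DP over subsets of {A,B,C}:
  {B}: scan cost=120, card=120
  {A}: scan cost=100, card=100
  {C}: scan cost=100, card=100
  {AB}: card=1200; try (A,hash)→1640, (B,merge)→1860, (B,hash)→1880, (A,merge)→1880, (A,nl_idx)→2160, (B,nl)→12100 …(+1); best=1640 via (A,hash)
  {AC}: card=2500; try (C,hash)→1600, (A,hash)→1600, (C,merge)→1700, (A,merge)→1700, (C,nl_idx)→3300, (A,nl_idx)→3300 …(+2); best=1600 via (C,hash)
  {ABC}: card=30000; try (C,hash)→4240, (B,hash)→5780, (C,merge)→16840, (B,merge)→35060, (C,nl_idx)→40040, (C,nl)→121640 …(+1); best=4240 via (C,hash)

4240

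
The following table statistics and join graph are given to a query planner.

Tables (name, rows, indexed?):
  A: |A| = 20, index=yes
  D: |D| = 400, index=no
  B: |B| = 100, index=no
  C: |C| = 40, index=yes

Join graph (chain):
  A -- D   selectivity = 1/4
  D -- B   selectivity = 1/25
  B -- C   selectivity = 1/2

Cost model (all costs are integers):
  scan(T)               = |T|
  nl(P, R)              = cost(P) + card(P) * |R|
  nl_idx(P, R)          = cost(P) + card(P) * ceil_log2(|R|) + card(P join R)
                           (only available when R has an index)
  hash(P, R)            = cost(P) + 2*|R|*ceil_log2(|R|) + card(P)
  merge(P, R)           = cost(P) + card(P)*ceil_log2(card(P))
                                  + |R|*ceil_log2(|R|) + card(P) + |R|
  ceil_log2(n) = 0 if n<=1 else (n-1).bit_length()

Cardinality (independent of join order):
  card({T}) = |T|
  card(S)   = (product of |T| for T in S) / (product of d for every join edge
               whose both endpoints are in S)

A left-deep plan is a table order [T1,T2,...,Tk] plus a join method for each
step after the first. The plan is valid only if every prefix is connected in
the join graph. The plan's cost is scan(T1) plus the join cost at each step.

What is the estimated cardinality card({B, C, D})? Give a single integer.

32000

Tables in S: B(100), C(40), D(400)
Edges inside S: D-B(d=25), B-C(d=2)
numerator = 100 * 40 * 400 = 1600000
denominator = 25 * 2 = 50
card(S) = 1600000 / 50 = 32000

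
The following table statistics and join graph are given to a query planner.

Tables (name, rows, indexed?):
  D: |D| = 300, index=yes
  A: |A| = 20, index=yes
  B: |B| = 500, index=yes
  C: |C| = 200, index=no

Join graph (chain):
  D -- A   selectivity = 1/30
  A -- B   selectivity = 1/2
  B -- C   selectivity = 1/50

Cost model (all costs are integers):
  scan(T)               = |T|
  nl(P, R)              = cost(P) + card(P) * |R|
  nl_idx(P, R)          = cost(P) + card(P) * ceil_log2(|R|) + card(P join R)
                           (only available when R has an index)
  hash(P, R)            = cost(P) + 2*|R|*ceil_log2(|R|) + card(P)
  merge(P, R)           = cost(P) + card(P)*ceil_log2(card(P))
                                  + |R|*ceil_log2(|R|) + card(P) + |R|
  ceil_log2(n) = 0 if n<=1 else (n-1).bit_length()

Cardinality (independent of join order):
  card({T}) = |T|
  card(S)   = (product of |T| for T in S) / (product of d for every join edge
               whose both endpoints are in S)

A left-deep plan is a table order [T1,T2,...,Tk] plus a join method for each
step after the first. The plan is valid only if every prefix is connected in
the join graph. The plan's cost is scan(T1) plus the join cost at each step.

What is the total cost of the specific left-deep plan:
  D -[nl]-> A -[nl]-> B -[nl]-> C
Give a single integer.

step 1: scan D: cost=300, card=300
step 2: join A via nl
    card(P join A) = 300*20/(30) = 200
    cost = 300 + 300*20 = 6300
step 3: join B via nl
    card(P join B) = 200*500/(2) = 50000
    cost = 6300 + 200*500 = 106300
step 4: join C via nl
    card(P join C) = 50000*200/(50) = 200000
    cost = 106300 + 50000*200 = 10106300

10106300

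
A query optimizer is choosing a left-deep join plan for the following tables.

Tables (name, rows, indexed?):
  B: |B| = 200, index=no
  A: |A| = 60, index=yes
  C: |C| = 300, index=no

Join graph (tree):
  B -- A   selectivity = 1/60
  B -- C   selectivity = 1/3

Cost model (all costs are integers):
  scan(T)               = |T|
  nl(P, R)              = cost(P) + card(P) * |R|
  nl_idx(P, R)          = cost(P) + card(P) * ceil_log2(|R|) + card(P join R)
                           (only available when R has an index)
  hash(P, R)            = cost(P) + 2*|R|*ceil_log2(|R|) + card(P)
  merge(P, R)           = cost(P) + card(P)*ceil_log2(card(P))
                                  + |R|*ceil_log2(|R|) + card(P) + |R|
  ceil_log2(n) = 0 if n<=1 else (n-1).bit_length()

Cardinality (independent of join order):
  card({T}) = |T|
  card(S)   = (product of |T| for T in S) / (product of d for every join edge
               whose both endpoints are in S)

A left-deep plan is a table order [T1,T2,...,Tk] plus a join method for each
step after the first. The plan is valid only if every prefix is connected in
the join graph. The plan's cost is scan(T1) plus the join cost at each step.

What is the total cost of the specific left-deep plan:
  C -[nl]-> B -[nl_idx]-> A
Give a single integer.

200300

step 1: scan C: cost=300, card=300
step 2: join B via nl
    card(P join B) = 300*200/(3) = 20000
    cost = 300 + 300*200 = 60300
step 3: join A via nl_idx
    card(P join A) = 20000*60/(60) = 20000
    cost = 60300 + 20000*6 + 20000 = 200300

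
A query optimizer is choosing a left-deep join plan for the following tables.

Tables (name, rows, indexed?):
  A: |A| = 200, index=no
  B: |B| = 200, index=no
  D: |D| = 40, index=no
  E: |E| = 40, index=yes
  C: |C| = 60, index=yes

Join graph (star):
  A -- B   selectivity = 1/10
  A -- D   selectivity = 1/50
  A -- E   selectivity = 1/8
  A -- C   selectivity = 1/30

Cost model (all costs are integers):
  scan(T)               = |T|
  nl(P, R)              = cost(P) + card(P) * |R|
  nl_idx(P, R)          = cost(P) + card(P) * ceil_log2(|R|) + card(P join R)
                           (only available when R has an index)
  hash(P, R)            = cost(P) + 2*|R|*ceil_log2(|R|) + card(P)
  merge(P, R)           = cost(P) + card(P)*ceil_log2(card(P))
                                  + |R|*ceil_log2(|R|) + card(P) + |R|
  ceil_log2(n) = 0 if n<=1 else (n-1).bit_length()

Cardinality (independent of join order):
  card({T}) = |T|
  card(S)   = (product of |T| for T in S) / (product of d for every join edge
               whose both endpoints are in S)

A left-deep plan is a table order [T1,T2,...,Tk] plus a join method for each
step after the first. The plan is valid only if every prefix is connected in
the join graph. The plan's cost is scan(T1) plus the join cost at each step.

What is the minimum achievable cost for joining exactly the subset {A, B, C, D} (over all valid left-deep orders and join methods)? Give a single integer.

Selinger DP over subsets of {A,B,C,D}:
  {A}: scan cost=200, card=200
  {B}: scan cost=200, card=200
  {D}: scan cost=40, card=40
  {C}: scan cost=60, card=60
  {AB}: card=4000; try (B,hash)→3600, (A,hash)→3600, (B,merge)→3800, (A,merge)→3800, (B,nl)→40200, (A,nl)→40200; best=3600 via (B,hash)
  {AD}: card=160; try (D,hash)→880, (A,merge)→2120, (D,merge)→2280, (A,hash)→3280, (A,nl)→8040, (D,nl)→8200; best=880 via (D,hash)
  {AC}: card=400; try (C,hash)→1120, (C,nl_idx)→1800, (A,merge)→2280, (C,merge)→2420, (A,hash)→3320, (A,nl)→12060 …(+1); best=1120 via (C,hash)
  {ABD}: card=3200; try (B,merge)→4120, (B,hash)→4240, (D,hash)→8080, (B,nl)→32880, (D,merge)→55880, (D,nl)→163600; best=4120 via (B,merge)
  {ABC}: card=8000; try (B,hash)→4720, (B,merge)→6920, (C,hash)→8320, (C,nl_idx)→35600, (C,merge)→56020, (B,nl)→81120 …(+1); best=4720 via (B,hash)
  {ACD}: card=320; try (C,hash)→1760, (D,hash)→2000, (C,nl_idx)→2160, (C,merge)→2740, (D,merge)→5400, (C,nl)→10480 …(+1); best=1760 via (C,hash)
  {ABCD}: card=6400; try (B,hash)→5280, (B,merge)→6760, (C,hash)→8040, (D,hash)→13200, (C,nl_idx)→29720, (C,merge)→46140 …(+4); best=5280 via (B,hash)

5280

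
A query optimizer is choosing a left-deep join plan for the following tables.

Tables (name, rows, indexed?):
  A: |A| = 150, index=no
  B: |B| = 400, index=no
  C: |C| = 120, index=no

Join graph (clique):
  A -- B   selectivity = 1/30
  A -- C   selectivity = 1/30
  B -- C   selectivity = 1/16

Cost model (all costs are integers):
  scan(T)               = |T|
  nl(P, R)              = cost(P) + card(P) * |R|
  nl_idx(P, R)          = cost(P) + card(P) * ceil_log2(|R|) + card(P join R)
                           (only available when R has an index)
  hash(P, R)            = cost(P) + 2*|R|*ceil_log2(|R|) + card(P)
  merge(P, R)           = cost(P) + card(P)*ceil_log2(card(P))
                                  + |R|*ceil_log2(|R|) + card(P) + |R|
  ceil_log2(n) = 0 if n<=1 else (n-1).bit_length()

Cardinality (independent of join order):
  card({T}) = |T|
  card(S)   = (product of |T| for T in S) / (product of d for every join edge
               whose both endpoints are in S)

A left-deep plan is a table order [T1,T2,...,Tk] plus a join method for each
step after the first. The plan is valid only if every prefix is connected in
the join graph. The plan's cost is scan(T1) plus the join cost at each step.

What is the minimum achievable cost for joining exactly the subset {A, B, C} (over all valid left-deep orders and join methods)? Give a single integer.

Selinger DP over subsets of {A,B,C}:
  {A}: scan cost=150, card=150
  {B}: scan cost=400, card=400
  {C}: scan cost=120, card=120
  {AB}: card=2000; try (A,hash)→3200, (B,merge)→5500, (A,merge)→5750, (B,hash)→7500, (B,nl)→60150, (A,nl)→60400; best=3200 via (A,hash)
  {AC}: card=600; try (C,hash)→1980, (A,merge)→2430, (C,merge)→2460, (A,hash)→2640, (A,nl)→18120, (C,nl)→18150; best=1980 via (C,hash)
  {BC}: card=3000; try (C,hash)→2480, (B,merge)→5080, (C,merge)→5360, (B,hash)→7440, (B,nl)→48120, (C,nl)→48400; best=2480 via (C,hash)
  {ABC}: card=500; try (C,hash)→6880, (A,hash)→7880, (B,hash)→9780, (B,merge)→12580, (C,merge)→28160, (A,merge)→42830 …(+3); best=6880 via (C,hash)

6880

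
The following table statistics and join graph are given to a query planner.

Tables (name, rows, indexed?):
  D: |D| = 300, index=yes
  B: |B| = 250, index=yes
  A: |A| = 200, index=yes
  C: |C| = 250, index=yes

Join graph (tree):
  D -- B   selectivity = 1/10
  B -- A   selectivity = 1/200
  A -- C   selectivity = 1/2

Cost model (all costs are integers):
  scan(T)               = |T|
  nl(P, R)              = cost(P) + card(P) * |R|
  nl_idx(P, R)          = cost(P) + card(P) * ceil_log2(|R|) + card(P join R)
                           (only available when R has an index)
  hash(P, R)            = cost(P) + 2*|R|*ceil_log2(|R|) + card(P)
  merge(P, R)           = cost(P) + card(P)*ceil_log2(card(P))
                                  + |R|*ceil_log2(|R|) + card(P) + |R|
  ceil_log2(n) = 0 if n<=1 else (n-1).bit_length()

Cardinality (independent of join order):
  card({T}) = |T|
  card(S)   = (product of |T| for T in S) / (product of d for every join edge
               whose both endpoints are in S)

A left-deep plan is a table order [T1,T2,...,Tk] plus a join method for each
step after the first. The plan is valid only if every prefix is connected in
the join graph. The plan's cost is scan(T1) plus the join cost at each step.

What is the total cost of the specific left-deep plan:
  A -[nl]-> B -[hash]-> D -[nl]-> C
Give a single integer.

1930850

step 1: scan A: cost=200, card=200
step 2: join B via nl
    card(P join B) = 200*250/(200) = 250
    cost = 200 + 200*250 = 50200
step 3: join D via hash
    card(P join D) = 250*300/(10) = 7500
    cost = 50200 + 2*300*9 + 250 = 55850
step 4: join C via nl
    card(P join C) = 7500*250/(2) = 937500
    cost = 55850 + 7500*250 = 1930850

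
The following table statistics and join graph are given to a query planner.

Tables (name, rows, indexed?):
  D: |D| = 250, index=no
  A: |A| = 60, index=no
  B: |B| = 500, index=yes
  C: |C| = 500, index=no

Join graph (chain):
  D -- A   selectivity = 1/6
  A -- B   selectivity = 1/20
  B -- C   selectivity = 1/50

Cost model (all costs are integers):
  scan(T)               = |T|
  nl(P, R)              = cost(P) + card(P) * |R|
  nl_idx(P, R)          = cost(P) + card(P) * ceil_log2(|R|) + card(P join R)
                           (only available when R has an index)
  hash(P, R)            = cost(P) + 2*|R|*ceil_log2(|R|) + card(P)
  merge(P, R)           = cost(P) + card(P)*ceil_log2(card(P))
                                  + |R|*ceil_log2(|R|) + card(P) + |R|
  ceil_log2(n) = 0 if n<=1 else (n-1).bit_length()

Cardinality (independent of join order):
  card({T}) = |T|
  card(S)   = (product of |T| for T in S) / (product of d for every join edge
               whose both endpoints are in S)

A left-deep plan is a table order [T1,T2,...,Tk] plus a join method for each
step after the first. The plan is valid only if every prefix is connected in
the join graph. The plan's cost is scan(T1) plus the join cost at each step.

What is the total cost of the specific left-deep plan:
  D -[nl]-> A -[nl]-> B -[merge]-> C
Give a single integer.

step 1: scan D: cost=250, card=250
step 2: join A via nl
    card(P join A) = 250*60/(6) = 2500
    cost = 250 + 250*60 = 15250
step 3: join B via nl
    card(P join B) = 2500*500/(20) = 62500
    cost = 15250 + 2500*500 = 1265250
step 4: join C via merge
    card(P join C) = 62500*500/(50) = 625000
    cost = 1265250 + 62500*16 + 500*9 + 62500 + 500 = 2332750

2332750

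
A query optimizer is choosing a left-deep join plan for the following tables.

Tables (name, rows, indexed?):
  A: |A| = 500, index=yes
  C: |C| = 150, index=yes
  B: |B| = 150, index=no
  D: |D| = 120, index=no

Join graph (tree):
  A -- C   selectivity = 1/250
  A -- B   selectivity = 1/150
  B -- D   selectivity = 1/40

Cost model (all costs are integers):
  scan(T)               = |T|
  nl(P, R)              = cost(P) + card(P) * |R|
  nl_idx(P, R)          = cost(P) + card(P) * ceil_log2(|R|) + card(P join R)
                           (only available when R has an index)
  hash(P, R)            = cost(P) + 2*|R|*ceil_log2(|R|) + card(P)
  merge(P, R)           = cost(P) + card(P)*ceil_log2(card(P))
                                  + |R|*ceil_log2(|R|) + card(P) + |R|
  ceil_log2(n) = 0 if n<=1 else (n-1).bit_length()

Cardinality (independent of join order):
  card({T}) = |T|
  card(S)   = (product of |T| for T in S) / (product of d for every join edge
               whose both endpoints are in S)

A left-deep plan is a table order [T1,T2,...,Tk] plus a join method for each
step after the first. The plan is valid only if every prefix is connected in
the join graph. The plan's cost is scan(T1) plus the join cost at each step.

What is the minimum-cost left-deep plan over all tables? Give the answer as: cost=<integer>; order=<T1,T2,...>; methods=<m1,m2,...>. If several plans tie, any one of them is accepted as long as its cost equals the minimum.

cost=6480; order=C,A,B,D; methods=nl_idx,hash,hash

Selinger DP (subsets sized 1..n):
  {A}: scan cost=500, card=500
  {C}: scan cost=150, card=150
  {B}: scan cost=150, card=150
  {D}: scan cost=120, card=120
  {AC}: card=300; try (A,nl_idx)→1800, (C,hash)→3400, (C,nl_idx)→4800, (A,merge)→6500, (C,merge)→6850, (A,hash)→9300 …(+2); best=1800 via (A,nl_idx)
  {AB}: card=500; try (A,nl_idx)→2000, (B,hash)→3400, (A,merge)→6500, (B,merge)→6850, (A,hash)→9300, (A,nl)→75150 …(+1); best=2000 via (A,nl_idx)
  {BD}: card=450; try (D,hash)→1980, (B,merge)→2430, (D,merge)→2460, (B,hash)→2640, (B,nl)→18120, (D,nl)→18150; best=1980 via (D,hash)
  {ABC}: card=300; try (B,hash)→4500, (C,hash)→4900, (B,merge)→6150, (C,nl_idx)→6300, (C,merge)→8350, (B,nl)→46800 …(+1); best=4500 via (B,hash)
  {ABD}: card=1500; try (D,hash)→4180, (A,nl_idx)→7530, (D,merge)→7960, (A,hash)→11430, (A,merge)→11480, (D,nl)→62000 …(+1); best=4180 via (D,hash)
  {ABCD}: card=900; try (D,hash)→6480, (C,hash)→8080, (D,merge)→8460, (C,nl_idx)→17080, (C,merge)→23530, (D,nl)→40500 …(+1); best=6480 via (D,hash)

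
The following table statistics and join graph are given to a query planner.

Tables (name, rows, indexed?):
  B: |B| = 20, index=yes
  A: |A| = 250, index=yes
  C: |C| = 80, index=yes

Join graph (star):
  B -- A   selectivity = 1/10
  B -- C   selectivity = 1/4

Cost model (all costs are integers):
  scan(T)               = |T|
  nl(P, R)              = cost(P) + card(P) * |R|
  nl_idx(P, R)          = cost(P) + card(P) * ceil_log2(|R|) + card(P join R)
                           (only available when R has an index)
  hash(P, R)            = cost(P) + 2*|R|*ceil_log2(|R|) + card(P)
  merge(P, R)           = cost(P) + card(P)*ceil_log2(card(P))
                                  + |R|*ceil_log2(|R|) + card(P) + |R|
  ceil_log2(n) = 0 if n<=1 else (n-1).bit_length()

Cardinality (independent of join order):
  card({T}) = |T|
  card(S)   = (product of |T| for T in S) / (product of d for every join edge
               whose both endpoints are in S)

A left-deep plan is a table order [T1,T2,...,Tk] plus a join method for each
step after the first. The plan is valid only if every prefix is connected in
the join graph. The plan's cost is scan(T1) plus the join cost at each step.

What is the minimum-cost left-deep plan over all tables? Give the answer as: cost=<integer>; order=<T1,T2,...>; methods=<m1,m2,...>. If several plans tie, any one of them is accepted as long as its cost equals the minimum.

cost=2300; order=B,A,C; methods=nl_idx,hash

Selinger DP (subsets sized 1..n):
  {B}: scan cost=20, card=20
  {A}: scan cost=250, card=250
  {C}: scan cost=80, card=80
  {AB}: card=500; try (A,nl_idx)→680, (B,hash)→700, (B,nl_idx)→2000, (A,merge)→2390, (B,merge)→2620, (A,hash)→4040 …(+2); best=680 via (A,nl_idx)
  {BC}: card=400; try (B,hash)→360, (C,nl_idx)→560, (C,merge)→780, (B,merge)→840, (B,nl_idx)→880, (C,hash)→1160 …(+2); best=360 via (B,hash)
  {ABC}: card=10000; try (C,hash)→2300, (A,hash)→4760, (C,merge)→6320, (A,merge)→6610, (A,nl_idx)→13560, (C,nl_idx)→14180 …(+2); best=2300 via (C,hash)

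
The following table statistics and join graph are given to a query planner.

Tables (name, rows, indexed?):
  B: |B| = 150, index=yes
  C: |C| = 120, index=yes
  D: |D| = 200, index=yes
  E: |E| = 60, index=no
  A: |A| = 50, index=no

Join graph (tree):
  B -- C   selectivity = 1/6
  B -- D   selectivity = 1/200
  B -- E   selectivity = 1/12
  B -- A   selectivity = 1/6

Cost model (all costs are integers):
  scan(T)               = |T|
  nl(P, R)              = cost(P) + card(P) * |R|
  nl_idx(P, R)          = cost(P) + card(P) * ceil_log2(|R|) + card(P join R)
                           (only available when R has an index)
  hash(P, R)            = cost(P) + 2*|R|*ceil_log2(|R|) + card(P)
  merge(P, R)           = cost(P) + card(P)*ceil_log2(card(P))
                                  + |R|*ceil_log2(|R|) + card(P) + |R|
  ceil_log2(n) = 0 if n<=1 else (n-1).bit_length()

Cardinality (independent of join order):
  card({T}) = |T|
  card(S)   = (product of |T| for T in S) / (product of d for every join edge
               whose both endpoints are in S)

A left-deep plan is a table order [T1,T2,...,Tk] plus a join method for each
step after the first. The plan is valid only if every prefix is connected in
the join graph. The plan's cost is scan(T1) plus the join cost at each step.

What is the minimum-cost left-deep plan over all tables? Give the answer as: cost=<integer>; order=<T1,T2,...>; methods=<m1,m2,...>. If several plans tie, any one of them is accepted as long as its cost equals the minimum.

Selinger DP (subsets sized 1..n):
  {B}: scan cost=150, card=150
  {C}: scan cost=120, card=120
  {D}: scan cost=200, card=200
  {E}: scan cost=60, card=60
  {A}: scan cost=50, card=50
  {BC}: card=3000; try (C,hash)→1980, (B,merge)→2430, (C,merge)→2460, (B,hash)→2640, (B,nl_idx)→4080, (C,nl_idx)→4200 …(+2); best=1980 via (C,hash)
  {BD}: card=150; try (D,nl_idx)→1500, (B,nl_idx)→1950, (B,hash)→2800, (D,merge)→3300, (B,merge)→3350, (D,hash)→3500 …(+2); best=1500 via (D,nl_idx)
  {BE}: card=750; try (E,hash)→1020, (B,nl_idx)→1290, (B,merge)→1830, (E,merge)→1920, (B,hash)→2520, (B,nl)→9060 …(+1); best=1020 via (E,hash)
  {AB}: card=1250; try (A,hash)→900, (B,nl_idx)→1700, (B,merge)→1750, (A,merge)→1850, (B,hash)→2500, (B,nl)→7550 …(+1); best=900 via (A,hash)
  {BCD}: card=3000; try (C,hash)→3330, (C,merge)→3810, (C,nl_idx)→5550, (D,hash)→8180, (C,nl)→19500, (D,nl_idx)→28980 …(+2); best=3330 via (C,hash)
  {BCE}: card=15000; try (C,hash)→3450, (E,hash)→5700, (C,merge)→10230, (C,nl_idx)→21270, (E,merge)→41400, (C,nl)→91020 …(+1); best=3450 via (C,hash)
  {ABC}: card=25000; try (C,hash)→3830, (A,hash)→5580, (C,merge)→16860, (C,nl_idx)→34650, (A,merge)→41330, (C,nl)→150900 …(+1); best=3830 via (C,hash)
  {BDE}: card=750; try (E,hash)→2370, (E,merge)→3270, (D,hash)→4970, (D,nl_idx)→7770, (E,nl)→10500, (D,merge)→11070 …(+1); best=2370 via (E,hash)
  {ABD}: card=1250; try (A,hash)→2250, (A,merge)→3200, (D,hash)→5350, (A,nl)→9000, (D,nl_idx)→12150, (D,merge)→17700 …(+1); best=2250 via (A,hash)
  {ABE}: card=6250; try (A,hash)→2370, (E,hash)→2870, (A,merge)→9620, (E,merge)→16320, (A,nl)→38520, (E,nl)→75900; best=2370 via (A,hash)
  {BCDE}: card=15000; try (C,hash)→4800, (E,hash)→7050, (C,merge)→11580, (D,hash)→21650, (C,nl_idx)→22620, (E,merge)→42750 …(+5); best=4800 via (C,hash)
  {ABCD}: card=25000; try (C,hash)→5180, (A,hash)→6930, (C,merge)→18210, (D,hash)→32030, (C,nl_idx)→36000, (A,merge)→42680 …(+5); best=5180 via (C,hash)
  {ABCE}: card=125000; try (C,hash)→10300, (A,hash)→19050, (E,hash)→29550, (C,merge)→90830, (C,nl_idx)→171120, (A,merge)→228800 …(+4); best=10300 via (C,hash)
  {ABDE}: card=6250; try (A,hash)→3720, (E,hash)→4220, (A,merge)→10970, (D,hash)→11820, (E,merge)→17670, (A,nl)→39870 …(+4); best=3720 via (A,hash)
  {ABCDE}: card=125000; try (C,hash)→11650, (A,hash)→20400, (E,hash)→30900, (C,merge)→92180, (D,hash)→138500, (C,nl_idx)→172470 …(+8); best=11650 via (C,hash)

cost=11650; order=B,D,E,A,C; methods=nl_idx,hash,hash,hash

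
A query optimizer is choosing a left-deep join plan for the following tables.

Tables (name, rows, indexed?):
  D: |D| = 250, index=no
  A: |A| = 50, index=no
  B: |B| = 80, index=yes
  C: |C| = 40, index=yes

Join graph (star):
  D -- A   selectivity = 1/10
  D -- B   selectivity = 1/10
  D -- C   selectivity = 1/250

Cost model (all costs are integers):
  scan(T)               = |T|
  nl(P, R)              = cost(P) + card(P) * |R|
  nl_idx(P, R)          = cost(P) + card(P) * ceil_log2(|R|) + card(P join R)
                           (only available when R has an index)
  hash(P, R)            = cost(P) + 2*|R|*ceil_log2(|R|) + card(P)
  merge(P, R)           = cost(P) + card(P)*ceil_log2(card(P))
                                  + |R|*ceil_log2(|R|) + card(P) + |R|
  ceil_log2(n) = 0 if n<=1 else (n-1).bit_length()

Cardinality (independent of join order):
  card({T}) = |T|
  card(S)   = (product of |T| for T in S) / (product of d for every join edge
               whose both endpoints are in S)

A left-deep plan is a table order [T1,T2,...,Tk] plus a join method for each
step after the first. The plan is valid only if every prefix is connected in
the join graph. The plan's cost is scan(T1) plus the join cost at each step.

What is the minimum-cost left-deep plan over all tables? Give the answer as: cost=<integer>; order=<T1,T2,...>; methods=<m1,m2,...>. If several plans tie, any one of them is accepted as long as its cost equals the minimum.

cost=2500; order=D,C,B,A; methods=hash,nl_idx,hash

Selinger DP (subsets sized 1..n):
  {D}: scan cost=250, card=250
  {A}: scan cost=50, card=50
  {B}: scan cost=80, card=80
  {C}: scan cost=40, card=40
  {AD}: card=1250; try (A,hash)→1100, (D,merge)→2650, (A,merge)→2850, (D,hash)→4100, (D,nl)→12550, (A,nl)→12750; best=1100 via (A,hash)
  {BD}: card=2000; try (B,hash)→1620, (D,merge)→2970, (B,merge)→3140, (B,nl_idx)→4000, (D,hash)→4160, (D,nl)→20080 …(+1); best=1620 via (B,hash)
  {CD}: card=40; try (C,hash)→980, (C,nl_idx)→1790, (D,merge)→2570, (C,merge)→2780, (D,hash)→4080, (D,nl)→10040 …(+1); best=980 via (C,hash)
  {ABD}: card=10000; try (B,hash)→3470, (A,hash)→4220, (B,merge)→16740, (B,nl_idx)→19850, (A,merge)→25970, (B,nl)→101100 …(+1); best=3470 via (B,hash)
  {ACD}: card=200; try (A,merge)→1610, (A,hash)→1620, (C,hash)→2830, (A,nl)→2980, (C,nl_idx)→8800, (C,merge)→16380 …(+1); best=1610 via (A,merge)
  {BCD}: card=320; try (B,nl_idx)→1580, (B,merge)→1900, (B,hash)→2140, (C,hash)→4100, (B,nl)→4180, (C,nl_idx)→13940 …(+2); best=1580 via (B,nl_idx)
  {ABCD}: card=1600; try (A,hash)→2500, (B,hash)→2930, (B,merge)→4050, (B,nl_idx)→4610, (A,merge)→5130, (C,hash)→13950 …(+5); best=2500 via (A,hash)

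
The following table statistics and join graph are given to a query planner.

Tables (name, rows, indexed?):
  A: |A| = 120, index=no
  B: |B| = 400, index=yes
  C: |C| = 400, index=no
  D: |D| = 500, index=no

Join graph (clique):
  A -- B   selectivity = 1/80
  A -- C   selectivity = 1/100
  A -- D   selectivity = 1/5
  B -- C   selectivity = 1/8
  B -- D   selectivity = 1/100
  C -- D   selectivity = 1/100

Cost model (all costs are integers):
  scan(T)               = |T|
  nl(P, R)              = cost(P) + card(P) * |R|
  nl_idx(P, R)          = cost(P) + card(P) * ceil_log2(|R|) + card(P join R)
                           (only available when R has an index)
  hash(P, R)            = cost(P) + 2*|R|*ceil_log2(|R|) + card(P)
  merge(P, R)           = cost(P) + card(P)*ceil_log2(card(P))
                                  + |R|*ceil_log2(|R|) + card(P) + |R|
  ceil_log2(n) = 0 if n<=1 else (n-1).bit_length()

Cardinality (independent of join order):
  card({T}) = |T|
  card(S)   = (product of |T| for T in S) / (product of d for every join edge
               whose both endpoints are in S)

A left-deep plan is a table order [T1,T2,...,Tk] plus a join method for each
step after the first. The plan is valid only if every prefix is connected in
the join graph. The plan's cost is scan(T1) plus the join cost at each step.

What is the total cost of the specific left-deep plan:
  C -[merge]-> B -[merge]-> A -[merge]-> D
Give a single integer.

step 1: scan C: cost=400, card=400
step 2: join B via merge
    card(P join B) = 400*400/(8) = 20000
    cost = 400 + 400*9 + 400*9 + 400 + 400 = 8400
step 3: join A via merge
    card(P join A) = 20000*120/(80*100) = 300
    cost = 8400 + 20000*15 + 120*7 + 20000 + 120 = 329360
step 4: join D via merge
    card(P join D) = 300*500/(5*100*100) = 3
    cost = 329360 + 300*9 + 500*9 + 300 + 500 = 337360

337360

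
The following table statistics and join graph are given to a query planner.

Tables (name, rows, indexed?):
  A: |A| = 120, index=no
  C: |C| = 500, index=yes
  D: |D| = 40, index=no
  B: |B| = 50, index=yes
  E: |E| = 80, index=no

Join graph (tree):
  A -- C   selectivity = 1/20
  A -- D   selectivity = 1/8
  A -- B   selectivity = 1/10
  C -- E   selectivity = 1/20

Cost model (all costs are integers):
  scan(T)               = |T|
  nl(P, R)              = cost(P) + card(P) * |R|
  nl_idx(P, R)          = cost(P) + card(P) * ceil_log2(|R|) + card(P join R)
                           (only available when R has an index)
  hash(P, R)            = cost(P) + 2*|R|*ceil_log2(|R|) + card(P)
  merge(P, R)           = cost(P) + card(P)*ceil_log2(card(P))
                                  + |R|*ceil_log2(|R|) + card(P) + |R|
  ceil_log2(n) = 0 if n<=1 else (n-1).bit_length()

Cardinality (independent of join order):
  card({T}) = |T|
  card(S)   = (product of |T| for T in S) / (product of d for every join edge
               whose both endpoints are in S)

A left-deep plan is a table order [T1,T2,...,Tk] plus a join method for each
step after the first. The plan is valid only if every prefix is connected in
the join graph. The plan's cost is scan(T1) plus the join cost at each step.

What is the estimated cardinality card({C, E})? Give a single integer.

2000

Tables in S: C(500), E(80)
Edges inside S: C-E(d=20)
numerator = 500 * 80 = 40000
denominator = 20 = 20
card(S) = 40000 / 20 = 2000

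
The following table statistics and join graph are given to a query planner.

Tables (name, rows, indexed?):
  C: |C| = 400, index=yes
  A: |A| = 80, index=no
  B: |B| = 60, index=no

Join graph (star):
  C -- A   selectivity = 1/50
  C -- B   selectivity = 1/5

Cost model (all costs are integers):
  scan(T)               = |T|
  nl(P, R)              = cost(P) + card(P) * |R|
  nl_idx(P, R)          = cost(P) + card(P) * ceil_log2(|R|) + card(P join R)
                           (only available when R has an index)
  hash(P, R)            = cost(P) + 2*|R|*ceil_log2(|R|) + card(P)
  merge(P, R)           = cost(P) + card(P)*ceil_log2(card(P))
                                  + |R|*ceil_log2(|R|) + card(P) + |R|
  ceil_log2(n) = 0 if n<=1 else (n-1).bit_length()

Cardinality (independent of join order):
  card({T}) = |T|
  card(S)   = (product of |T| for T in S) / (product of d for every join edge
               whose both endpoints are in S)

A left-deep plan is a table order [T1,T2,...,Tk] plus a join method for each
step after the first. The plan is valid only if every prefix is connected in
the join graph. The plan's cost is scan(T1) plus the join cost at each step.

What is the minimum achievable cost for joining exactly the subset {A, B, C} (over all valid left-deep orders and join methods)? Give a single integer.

Selinger DP over subsets of {A,B,C}:
  {C}: scan cost=400, card=400
  {A}: scan cost=80, card=80
  {B}: scan cost=60, card=60
  {AC}: card=640; try (C,nl_idx)→1440, (A,hash)→1920, (C,merge)→4720, (A,merge)→5040, (C,hash)→7360, (C,nl)→32080 …(+1); best=1440 via (C,nl_idx)
  {BC}: card=4800; try (B,hash)→1520, (C,merge)→4480, (B,merge)→4820, (C,nl_idx)→5400, (C,hash)→7320, (C,nl)→24060 …(+1); best=1520 via (B,hash)
  {ABC}: card=7680; try (B,hash)→2800, (A,hash)→7440, (B,merge)→8900, (B,nl)→39840, (A,merge)→69360, (A,nl)→385520; best=2800 via (B,hash)

2800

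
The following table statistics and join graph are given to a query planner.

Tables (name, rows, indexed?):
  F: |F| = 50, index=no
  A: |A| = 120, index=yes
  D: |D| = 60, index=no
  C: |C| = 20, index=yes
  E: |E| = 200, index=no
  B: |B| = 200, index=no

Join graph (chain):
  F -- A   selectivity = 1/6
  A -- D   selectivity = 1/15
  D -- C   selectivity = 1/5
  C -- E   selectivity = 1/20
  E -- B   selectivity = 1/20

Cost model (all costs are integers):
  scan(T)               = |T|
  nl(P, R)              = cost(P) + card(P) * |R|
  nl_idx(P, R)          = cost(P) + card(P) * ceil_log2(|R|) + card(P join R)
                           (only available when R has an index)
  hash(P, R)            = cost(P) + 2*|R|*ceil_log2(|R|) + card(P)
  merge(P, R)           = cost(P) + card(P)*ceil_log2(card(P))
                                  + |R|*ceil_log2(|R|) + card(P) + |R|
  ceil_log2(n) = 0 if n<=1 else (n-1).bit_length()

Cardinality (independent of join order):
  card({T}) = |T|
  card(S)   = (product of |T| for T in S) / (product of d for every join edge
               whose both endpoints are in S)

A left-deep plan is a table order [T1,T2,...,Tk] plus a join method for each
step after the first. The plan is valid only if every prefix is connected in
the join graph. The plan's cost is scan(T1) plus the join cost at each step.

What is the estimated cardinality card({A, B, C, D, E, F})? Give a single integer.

Tables in S: A(120), B(200), C(20), D(60), E(200), F(50)
Edges inside S: F-A(d=6), A-D(d=15), D-C(d=5), C-E(d=20), E-B(d=20)
numerator = 120 * 200 * 20 * 60 * 200 * 50 = 288000000000
denominator = 6 * 15 * 5 * 20 * 20 = 180000
card(S) = 288000000000 / 180000 = 1600000

1600000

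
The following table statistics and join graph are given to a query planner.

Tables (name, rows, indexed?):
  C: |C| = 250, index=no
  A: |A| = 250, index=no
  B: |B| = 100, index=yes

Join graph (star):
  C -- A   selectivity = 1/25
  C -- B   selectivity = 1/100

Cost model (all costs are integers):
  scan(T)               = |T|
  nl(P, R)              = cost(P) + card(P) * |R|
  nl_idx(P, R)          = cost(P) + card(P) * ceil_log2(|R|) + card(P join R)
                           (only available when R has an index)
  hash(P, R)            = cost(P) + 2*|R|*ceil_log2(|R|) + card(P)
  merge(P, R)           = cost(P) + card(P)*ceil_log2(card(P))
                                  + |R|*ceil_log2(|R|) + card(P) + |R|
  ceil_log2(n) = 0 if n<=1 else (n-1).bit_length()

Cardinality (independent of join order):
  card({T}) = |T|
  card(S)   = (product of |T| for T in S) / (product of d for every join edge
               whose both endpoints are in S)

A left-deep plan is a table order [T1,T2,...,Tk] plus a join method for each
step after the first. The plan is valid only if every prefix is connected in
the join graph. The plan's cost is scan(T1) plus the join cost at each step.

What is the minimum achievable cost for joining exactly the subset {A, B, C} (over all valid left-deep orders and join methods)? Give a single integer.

6150

Selinger DP over subsets of {A,B,C}:
  {C}: scan cost=250, card=250
  {A}: scan cost=250, card=250
  {B}: scan cost=100, card=100
  {AC}: card=2500; try (C,hash)→4500, (A,hash)→4500, (C,merge)→4750, (A,merge)→4750, (C,nl)→62750, (A,nl)→62750; best=4500 via (C,hash)
  {BC}: card=250; try (B,hash)→1900, (B,nl_idx)→2250, (C,merge)→3150, (B,merge)→3300, (C,hash)→4200, (C,nl)→25100 …(+1); best=1900 via (B,hash)
  {ABC}: card=2500; try (A,hash)→6150, (A,merge)→6400, (B,hash)→8400, (B,nl_idx)→24500, (B,merge)→37800, (A,nl)→64400 …(+1); best=6150 via (A,hash)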